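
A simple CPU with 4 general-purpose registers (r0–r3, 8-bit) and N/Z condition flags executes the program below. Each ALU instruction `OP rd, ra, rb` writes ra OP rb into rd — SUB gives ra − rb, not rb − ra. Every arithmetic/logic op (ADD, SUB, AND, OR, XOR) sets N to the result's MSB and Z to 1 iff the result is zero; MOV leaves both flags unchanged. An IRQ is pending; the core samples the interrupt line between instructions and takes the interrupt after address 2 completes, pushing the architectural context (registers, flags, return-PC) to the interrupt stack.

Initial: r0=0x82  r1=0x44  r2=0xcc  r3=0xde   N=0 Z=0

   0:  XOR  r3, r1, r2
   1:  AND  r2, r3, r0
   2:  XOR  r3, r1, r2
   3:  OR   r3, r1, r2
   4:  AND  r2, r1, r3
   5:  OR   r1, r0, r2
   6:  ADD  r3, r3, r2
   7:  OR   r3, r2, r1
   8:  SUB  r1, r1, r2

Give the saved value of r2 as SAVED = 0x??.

after  0: r0=0x82 r1=0x44 r2=0xcc r3=0x88  N=1 Z=0
after  1: r0=0x82 r1=0x44 r2=0x80 r3=0x88  N=1 Z=0
after  2: r0=0x82 r1=0x44 r2=0x80 r3=0xc4  N=1 Z=0
-- IRQ taken; context saved, return-PC = 3 --

SAVED = 0x80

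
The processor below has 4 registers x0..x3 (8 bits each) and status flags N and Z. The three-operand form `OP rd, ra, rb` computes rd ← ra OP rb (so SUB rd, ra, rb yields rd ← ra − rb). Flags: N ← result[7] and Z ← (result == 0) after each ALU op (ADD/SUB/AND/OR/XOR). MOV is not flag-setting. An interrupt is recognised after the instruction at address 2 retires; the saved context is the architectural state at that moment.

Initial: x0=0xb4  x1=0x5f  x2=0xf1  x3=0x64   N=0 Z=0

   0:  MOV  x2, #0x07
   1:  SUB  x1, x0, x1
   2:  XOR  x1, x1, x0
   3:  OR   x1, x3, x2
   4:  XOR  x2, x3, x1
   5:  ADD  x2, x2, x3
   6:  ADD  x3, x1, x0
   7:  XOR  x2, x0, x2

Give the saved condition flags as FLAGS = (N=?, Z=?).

after  0: x0=0xb4 x1=0x5f x2=0x07 x3=0x64  N=0 Z=0
after  1: x0=0xb4 x1=0x55 x2=0x07 x3=0x64  N=0 Z=0
after  2: x0=0xb4 x1=0xe1 x2=0x07 x3=0x64  N=1 Z=0
-- IRQ taken; context saved, return-PC = 3 --

FLAGS = (N=1, Z=0)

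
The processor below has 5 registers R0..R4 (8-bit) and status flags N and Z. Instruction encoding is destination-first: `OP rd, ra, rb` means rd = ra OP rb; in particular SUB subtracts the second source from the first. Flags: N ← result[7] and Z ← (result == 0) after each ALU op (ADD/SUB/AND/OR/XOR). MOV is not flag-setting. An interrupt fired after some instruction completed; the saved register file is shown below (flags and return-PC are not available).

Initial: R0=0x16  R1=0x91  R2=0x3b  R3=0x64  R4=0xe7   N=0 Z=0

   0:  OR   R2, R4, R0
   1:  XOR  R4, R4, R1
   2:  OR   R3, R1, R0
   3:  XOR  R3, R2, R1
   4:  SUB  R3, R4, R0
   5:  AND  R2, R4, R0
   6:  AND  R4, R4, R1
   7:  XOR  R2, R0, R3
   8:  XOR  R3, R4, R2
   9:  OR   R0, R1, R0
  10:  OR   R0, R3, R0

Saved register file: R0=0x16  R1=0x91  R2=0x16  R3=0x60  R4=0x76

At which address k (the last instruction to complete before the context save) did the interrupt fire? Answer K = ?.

after  0: R0=0x16 R1=0x91 R2=0xf7 R3=0x64 R4=0xe7  N=1 Z=0
after  1: R0=0x16 R1=0x91 R2=0xf7 R3=0x64 R4=0x76  N=0 Z=0
after  2: R0=0x16 R1=0x91 R2=0xf7 R3=0x97 R4=0x76  N=1 Z=0
after  3: R0=0x16 R1=0x91 R2=0xf7 R3=0x66 R4=0x76  N=0 Z=0
after  4: R0=0x16 R1=0x91 R2=0xf7 R3=0x60 R4=0x76  N=0 Z=0
after  5: R0=0x16 R1=0x91 R2=0x16 R3=0x60 R4=0x76  N=0 Z=0
-- IRQ taken; context saved, return-PC = 6 --

K = 5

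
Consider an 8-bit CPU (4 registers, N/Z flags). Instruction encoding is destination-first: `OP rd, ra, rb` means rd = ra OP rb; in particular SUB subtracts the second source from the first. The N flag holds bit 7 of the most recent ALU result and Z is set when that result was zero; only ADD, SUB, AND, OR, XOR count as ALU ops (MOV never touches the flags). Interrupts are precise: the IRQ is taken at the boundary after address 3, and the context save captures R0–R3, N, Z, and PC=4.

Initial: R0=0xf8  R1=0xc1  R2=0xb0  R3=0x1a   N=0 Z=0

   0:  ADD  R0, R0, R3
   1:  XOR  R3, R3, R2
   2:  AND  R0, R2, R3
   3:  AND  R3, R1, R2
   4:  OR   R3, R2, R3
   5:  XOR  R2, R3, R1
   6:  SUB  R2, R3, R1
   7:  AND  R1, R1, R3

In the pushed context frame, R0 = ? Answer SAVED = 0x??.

SAVED = 0xa0

after  0: R0=0x12 R1=0xc1 R2=0xb0 R3=0x1a  N=0 Z=0
after  1: R0=0x12 R1=0xc1 R2=0xb0 R3=0xaa  N=1 Z=0
after  2: R0=0xa0 R1=0xc1 R2=0xb0 R3=0xaa  N=1 Z=0
after  3: R0=0xa0 R1=0xc1 R2=0xb0 R3=0x80  N=1 Z=0
-- IRQ taken; context saved, return-PC = 4 --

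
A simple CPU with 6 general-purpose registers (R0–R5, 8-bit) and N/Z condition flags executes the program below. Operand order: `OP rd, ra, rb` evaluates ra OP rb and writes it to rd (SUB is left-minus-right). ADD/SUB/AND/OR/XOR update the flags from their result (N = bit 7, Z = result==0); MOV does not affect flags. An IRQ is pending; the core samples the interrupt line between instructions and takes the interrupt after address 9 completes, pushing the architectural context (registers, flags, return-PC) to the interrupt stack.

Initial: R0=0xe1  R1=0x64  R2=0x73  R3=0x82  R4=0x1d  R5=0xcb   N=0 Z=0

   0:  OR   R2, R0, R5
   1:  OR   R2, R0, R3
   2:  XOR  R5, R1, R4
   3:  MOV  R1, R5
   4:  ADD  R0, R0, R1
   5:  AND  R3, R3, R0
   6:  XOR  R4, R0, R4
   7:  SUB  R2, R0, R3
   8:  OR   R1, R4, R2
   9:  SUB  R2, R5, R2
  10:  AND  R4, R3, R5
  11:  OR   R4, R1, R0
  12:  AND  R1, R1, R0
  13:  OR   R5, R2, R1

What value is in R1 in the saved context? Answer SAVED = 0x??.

after  0: R0=0xe1 R1=0x64 R2=0xeb R3=0x82 R4=0x1d R5=0xcb  N=1 Z=0
after  1: R0=0xe1 R1=0x64 R2=0xe3 R3=0x82 R4=0x1d R5=0xcb  N=1 Z=0
after  2: R0=0xe1 R1=0x64 R2=0xe3 R3=0x82 R4=0x1d R5=0x79  N=0 Z=0
after  3: R0=0xe1 R1=0x79 R2=0xe3 R3=0x82 R4=0x1d R5=0x79  N=0 Z=0
after  4: R0=0x5a R1=0x79 R2=0xe3 R3=0x82 R4=0x1d R5=0x79  N=0 Z=0
after  5: R0=0x5a R1=0x79 R2=0xe3 R3=0x02 R4=0x1d R5=0x79  N=0 Z=0
after  6: R0=0x5a R1=0x79 R2=0xe3 R3=0x02 R4=0x47 R5=0x79  N=0 Z=0
after  7: R0=0x5a R1=0x79 R2=0x58 R3=0x02 R4=0x47 R5=0x79  N=0 Z=0
after  8: R0=0x5a R1=0x5f R2=0x58 R3=0x02 R4=0x47 R5=0x79  N=0 Z=0
after  9: R0=0x5a R1=0x5f R2=0x21 R3=0x02 R4=0x47 R5=0x79  N=0 Z=0
-- IRQ taken; context saved, return-PC = 10 --

SAVED = 0x5f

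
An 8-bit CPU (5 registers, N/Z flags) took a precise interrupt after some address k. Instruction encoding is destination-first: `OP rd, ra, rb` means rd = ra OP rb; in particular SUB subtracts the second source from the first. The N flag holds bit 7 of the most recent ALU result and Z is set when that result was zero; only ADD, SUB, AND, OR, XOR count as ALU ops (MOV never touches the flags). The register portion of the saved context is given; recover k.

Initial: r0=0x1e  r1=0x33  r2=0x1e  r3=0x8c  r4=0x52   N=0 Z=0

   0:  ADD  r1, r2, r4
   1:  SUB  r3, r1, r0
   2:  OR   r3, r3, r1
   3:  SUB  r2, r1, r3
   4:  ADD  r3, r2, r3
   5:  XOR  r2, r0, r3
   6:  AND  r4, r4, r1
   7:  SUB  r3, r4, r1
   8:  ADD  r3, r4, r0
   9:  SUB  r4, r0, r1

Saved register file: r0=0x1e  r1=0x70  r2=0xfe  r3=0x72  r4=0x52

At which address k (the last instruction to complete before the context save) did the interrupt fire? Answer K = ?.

K = 3

after  0: r0=0x1e r1=0x70 r2=0x1e r3=0x8c r4=0x52  N=0 Z=0
after  1: r0=0x1e r1=0x70 r2=0x1e r3=0x52 r4=0x52  N=0 Z=0
after  2: r0=0x1e r1=0x70 r2=0x1e r3=0x72 r4=0x52  N=0 Z=0
after  3: r0=0x1e r1=0x70 r2=0xfe r3=0x72 r4=0x52  N=1 Z=0
-- IRQ taken; context saved, return-PC = 4 --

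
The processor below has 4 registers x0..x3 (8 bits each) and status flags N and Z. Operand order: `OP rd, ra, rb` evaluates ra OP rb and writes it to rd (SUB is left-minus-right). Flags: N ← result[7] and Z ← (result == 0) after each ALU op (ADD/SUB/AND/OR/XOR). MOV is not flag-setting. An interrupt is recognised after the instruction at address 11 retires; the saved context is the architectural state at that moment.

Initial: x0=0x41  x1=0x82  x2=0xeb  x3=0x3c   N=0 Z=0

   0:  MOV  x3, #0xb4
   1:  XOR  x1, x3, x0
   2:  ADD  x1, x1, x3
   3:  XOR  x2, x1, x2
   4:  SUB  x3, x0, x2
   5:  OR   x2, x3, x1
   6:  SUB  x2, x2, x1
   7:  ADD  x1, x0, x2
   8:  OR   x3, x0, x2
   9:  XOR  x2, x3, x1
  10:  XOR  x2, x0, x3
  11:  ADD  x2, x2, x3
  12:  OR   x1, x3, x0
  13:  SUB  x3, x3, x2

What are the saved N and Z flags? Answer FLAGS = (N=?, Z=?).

after  0: x0=0x41 x1=0x82 x2=0xeb x3=0xb4  N=0 Z=0
after  1: x0=0x41 x1=0xf5 x2=0xeb x3=0xb4  N=1 Z=0
after  2: x0=0x41 x1=0xa9 x2=0xeb x3=0xb4  N=1 Z=0
after  3: x0=0x41 x1=0xa9 x2=0x42 x3=0xb4  N=0 Z=0
after  4: x0=0x41 x1=0xa9 x2=0x42 x3=0xff  N=1 Z=0
after  5: x0=0x41 x1=0xa9 x2=0xff x3=0xff  N=1 Z=0
after  6: x0=0x41 x1=0xa9 x2=0x56 x3=0xff  N=0 Z=0
after  7: x0=0x41 x1=0x97 x2=0x56 x3=0xff  N=1 Z=0
after  8: x0=0x41 x1=0x97 x2=0x56 x3=0x57  N=0 Z=0
after  9: x0=0x41 x1=0x97 x2=0xc0 x3=0x57  N=1 Z=0
after 10: x0=0x41 x1=0x97 x2=0x16 x3=0x57  N=0 Z=0
after 11: x0=0x41 x1=0x97 x2=0x6d x3=0x57  N=0 Z=0
-- IRQ taken; context saved, return-PC = 12 --

FLAGS = (N=0, Z=0)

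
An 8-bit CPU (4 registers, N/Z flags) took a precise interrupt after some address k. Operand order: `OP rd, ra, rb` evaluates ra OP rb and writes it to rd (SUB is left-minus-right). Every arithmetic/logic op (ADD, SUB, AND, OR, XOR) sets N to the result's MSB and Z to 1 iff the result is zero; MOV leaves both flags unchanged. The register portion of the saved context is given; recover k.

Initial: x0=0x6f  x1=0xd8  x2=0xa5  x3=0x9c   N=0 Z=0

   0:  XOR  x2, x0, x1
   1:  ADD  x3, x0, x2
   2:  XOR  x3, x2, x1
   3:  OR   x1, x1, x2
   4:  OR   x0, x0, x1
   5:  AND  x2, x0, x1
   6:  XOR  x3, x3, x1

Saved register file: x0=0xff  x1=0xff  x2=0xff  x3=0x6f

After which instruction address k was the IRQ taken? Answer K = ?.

after  0: x0=0x6f x1=0xd8 x2=0xb7 x3=0x9c  N=1 Z=0
after  1: x0=0x6f x1=0xd8 x2=0xb7 x3=0x26  N=0 Z=0
after  2: x0=0x6f x1=0xd8 x2=0xb7 x3=0x6f  N=0 Z=0
after  3: x0=0x6f x1=0xff x2=0xb7 x3=0x6f  N=1 Z=0
after  4: x0=0xff x1=0xff x2=0xb7 x3=0x6f  N=1 Z=0
after  5: x0=0xff x1=0xff x2=0xff x3=0x6f  N=1 Z=0
-- IRQ taken; context saved, return-PC = 6 --

K = 5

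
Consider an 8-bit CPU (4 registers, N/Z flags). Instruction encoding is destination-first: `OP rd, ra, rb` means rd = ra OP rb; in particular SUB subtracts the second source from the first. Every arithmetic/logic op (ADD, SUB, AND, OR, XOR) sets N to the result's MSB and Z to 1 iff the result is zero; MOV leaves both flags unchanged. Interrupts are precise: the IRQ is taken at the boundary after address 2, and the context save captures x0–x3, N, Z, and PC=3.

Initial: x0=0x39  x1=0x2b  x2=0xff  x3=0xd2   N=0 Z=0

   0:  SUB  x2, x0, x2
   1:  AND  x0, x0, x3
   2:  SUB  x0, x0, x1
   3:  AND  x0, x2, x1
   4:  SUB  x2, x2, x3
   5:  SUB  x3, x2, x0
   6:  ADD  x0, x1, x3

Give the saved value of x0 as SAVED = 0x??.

after  0: x0=0x39 x1=0x2b x2=0x3a x3=0xd2  N=0 Z=0
after  1: x0=0x10 x1=0x2b x2=0x3a x3=0xd2  N=0 Z=0
after  2: x0=0xe5 x1=0x2b x2=0x3a x3=0xd2  N=1 Z=0
-- IRQ taken; context saved, return-PC = 3 --

SAVED = 0xe5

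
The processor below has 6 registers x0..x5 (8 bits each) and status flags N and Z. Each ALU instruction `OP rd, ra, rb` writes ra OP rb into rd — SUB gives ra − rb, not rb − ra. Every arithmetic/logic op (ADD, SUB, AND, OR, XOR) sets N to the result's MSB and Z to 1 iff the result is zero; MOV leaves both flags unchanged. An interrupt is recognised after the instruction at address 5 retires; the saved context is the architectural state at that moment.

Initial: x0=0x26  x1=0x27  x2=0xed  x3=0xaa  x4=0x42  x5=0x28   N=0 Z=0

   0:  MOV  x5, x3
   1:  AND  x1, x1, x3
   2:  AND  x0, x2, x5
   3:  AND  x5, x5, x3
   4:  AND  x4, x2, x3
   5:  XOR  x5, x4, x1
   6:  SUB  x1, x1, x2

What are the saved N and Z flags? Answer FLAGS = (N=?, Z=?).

FLAGS = (N=1, Z=0)

after  0: x0=0x26 x1=0x27 x2=0xed x3=0xaa x4=0x42 x5=0xaa  N=0 Z=0
after  1: x0=0x26 x1=0x22 x2=0xed x3=0xaa x4=0x42 x5=0xaa  N=0 Z=0
after  2: x0=0xa8 x1=0x22 x2=0xed x3=0xaa x4=0x42 x5=0xaa  N=1 Z=0
after  3: x0=0xa8 x1=0x22 x2=0xed x3=0xaa x4=0x42 x5=0xaa  N=1 Z=0
after  4: x0=0xa8 x1=0x22 x2=0xed x3=0xaa x4=0xa8 x5=0xaa  N=1 Z=0
after  5: x0=0xa8 x1=0x22 x2=0xed x3=0xaa x4=0xa8 x5=0x8a  N=1 Z=0
-- IRQ taken; context saved, return-PC = 6 --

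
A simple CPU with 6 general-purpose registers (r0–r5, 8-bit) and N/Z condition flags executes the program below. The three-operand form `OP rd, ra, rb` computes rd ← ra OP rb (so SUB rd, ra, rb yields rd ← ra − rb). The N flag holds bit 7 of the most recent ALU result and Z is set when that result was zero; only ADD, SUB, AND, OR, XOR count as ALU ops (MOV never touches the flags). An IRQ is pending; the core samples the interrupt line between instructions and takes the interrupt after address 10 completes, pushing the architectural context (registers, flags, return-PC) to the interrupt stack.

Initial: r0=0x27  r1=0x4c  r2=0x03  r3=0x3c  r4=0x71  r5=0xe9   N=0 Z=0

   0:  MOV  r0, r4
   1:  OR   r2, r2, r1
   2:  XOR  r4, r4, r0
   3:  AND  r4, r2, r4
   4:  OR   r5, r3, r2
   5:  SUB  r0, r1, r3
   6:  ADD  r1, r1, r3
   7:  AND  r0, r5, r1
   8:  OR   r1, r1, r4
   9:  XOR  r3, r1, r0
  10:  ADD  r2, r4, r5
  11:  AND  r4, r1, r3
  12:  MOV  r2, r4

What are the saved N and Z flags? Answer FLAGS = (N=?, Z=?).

FLAGS = (N=0, Z=0)

after  0: r0=0x71 r1=0x4c r2=0x03 r3=0x3c r4=0x71 r5=0xe9  N=0 Z=0
after  1: r0=0x71 r1=0x4c r2=0x4f r3=0x3c r4=0x71 r5=0xe9  N=0 Z=0
after  2: r0=0x71 r1=0x4c r2=0x4f r3=0x3c r4=0x00 r5=0xe9  N=0 Z=1
after  3: r0=0x71 r1=0x4c r2=0x4f r3=0x3c r4=0x00 r5=0xe9  N=0 Z=1
after  4: r0=0x71 r1=0x4c r2=0x4f r3=0x3c r4=0x00 r5=0x7f  N=0 Z=0
after  5: r0=0x10 r1=0x4c r2=0x4f r3=0x3c r4=0x00 r5=0x7f  N=0 Z=0
after  6: r0=0x10 r1=0x88 r2=0x4f r3=0x3c r4=0x00 r5=0x7f  N=1 Z=0
after  7: r0=0x08 r1=0x88 r2=0x4f r3=0x3c r4=0x00 r5=0x7f  N=0 Z=0
after  8: r0=0x08 r1=0x88 r2=0x4f r3=0x3c r4=0x00 r5=0x7f  N=1 Z=0
after  9: r0=0x08 r1=0x88 r2=0x4f r3=0x80 r4=0x00 r5=0x7f  N=1 Z=0
after 10: r0=0x08 r1=0x88 r2=0x7f r3=0x80 r4=0x00 r5=0x7f  N=0 Z=0
-- IRQ taken; context saved, return-PC = 11 --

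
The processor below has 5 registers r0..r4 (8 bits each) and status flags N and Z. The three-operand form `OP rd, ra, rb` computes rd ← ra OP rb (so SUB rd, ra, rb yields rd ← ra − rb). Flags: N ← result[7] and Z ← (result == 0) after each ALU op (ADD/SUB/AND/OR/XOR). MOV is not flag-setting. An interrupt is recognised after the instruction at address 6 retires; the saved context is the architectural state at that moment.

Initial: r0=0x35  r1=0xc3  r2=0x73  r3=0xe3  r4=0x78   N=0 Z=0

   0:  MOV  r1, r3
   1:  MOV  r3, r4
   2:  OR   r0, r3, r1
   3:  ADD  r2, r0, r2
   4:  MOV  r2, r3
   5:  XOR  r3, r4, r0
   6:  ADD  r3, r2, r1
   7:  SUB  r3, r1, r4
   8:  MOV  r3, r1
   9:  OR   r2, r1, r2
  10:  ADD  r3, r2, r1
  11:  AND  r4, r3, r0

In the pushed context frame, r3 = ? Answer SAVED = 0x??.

SAVED = 0x5b

after  0: r0=0x35 r1=0xe3 r2=0x73 r3=0xe3 r4=0x78  N=0 Z=0
after  1: r0=0x35 r1=0xe3 r2=0x73 r3=0x78 r4=0x78  N=0 Z=0
after  2: r0=0xfb r1=0xe3 r2=0x73 r3=0x78 r4=0x78  N=1 Z=0
after  3: r0=0xfb r1=0xe3 r2=0x6e r3=0x78 r4=0x78  N=0 Z=0
after  4: r0=0xfb r1=0xe3 r2=0x78 r3=0x78 r4=0x78  N=0 Z=0
after  5: r0=0xfb r1=0xe3 r2=0x78 r3=0x83 r4=0x78  N=1 Z=0
after  6: r0=0xfb r1=0xe3 r2=0x78 r3=0x5b r4=0x78  N=0 Z=0
-- IRQ taken; context saved, return-PC = 7 --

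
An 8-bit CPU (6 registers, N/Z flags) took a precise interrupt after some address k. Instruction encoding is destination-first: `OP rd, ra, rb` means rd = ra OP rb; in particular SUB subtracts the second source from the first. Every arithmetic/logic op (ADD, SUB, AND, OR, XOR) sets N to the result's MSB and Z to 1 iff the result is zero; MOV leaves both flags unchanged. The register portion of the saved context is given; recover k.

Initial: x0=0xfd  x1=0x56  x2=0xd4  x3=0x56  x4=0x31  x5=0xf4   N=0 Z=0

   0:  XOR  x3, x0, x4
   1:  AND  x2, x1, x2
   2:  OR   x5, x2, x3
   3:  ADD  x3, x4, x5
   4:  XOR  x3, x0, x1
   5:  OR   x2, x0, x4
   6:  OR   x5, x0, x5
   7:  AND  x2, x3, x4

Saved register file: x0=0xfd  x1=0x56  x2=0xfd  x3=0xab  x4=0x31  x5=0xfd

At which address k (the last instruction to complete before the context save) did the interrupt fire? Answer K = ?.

after  0: x0=0xfd x1=0x56 x2=0xd4 x3=0xcc x4=0x31 x5=0xf4  N=1 Z=0
after  1: x0=0xfd x1=0x56 x2=0x54 x3=0xcc x4=0x31 x5=0xf4  N=0 Z=0
after  2: x0=0xfd x1=0x56 x2=0x54 x3=0xcc x4=0x31 x5=0xdc  N=1 Z=0
after  3: x0=0xfd x1=0x56 x2=0x54 x3=0x0d x4=0x31 x5=0xdc  N=0 Z=0
after  4: x0=0xfd x1=0x56 x2=0x54 x3=0xab x4=0x31 x5=0xdc  N=1 Z=0
after  5: x0=0xfd x1=0x56 x2=0xfd x3=0xab x4=0x31 x5=0xdc  N=1 Z=0
after  6: x0=0xfd x1=0x56 x2=0xfd x3=0xab x4=0x31 x5=0xfd  N=1 Z=0
-- IRQ taken; context saved, return-PC = 7 --

K = 6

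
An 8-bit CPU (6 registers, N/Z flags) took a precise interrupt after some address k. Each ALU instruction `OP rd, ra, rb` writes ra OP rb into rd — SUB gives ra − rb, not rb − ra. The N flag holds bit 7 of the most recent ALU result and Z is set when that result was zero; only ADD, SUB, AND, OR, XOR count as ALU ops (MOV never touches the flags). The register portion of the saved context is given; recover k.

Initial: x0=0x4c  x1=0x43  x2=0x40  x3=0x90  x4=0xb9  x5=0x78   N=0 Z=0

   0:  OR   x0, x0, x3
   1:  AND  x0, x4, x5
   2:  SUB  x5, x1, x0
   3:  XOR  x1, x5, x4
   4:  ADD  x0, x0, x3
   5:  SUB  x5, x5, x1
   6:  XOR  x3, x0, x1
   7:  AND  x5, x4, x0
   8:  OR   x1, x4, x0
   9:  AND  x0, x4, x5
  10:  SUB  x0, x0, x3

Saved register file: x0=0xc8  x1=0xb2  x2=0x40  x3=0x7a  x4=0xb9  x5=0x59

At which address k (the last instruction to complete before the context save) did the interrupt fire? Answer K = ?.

after  0: x0=0xdc x1=0x43 x2=0x40 x3=0x90 x4=0xb9 x5=0x78  N=1 Z=0
after  1: x0=0x38 x1=0x43 x2=0x40 x3=0x90 x4=0xb9 x5=0x78  N=0 Z=0
after  2: x0=0x38 x1=0x43 x2=0x40 x3=0x90 x4=0xb9 x5=0x0b  N=0 Z=0
after  3: x0=0x38 x1=0xb2 x2=0x40 x3=0x90 x4=0xb9 x5=0x0b  N=1 Z=0
after  4: x0=0xc8 x1=0xb2 x2=0x40 x3=0x90 x4=0xb9 x5=0x0b  N=1 Z=0
after  5: x0=0xc8 x1=0xb2 x2=0x40 x3=0x90 x4=0xb9 x5=0x59  N=0 Z=0
after  6: x0=0xc8 x1=0xb2 x2=0x40 x3=0x7a x4=0xb9 x5=0x59  N=0 Z=0
-- IRQ taken; context saved, return-PC = 7 --

K = 6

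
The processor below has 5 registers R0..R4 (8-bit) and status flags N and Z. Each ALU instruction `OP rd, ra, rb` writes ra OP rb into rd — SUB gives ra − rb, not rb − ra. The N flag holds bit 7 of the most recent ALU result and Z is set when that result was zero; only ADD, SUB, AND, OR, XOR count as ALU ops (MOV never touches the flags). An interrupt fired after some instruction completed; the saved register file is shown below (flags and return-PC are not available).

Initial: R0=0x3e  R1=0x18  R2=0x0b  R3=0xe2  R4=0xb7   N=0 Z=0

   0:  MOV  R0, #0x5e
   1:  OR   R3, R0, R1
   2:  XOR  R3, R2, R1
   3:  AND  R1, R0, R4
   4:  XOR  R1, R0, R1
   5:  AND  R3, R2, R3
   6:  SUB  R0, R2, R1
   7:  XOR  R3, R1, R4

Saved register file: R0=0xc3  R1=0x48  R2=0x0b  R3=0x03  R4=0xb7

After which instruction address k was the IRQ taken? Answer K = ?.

K = 6

after  0: R0=0x5e R1=0x18 R2=0x0b R3=0xe2 R4=0xb7  N=0 Z=0
after  1: R0=0x5e R1=0x18 R2=0x0b R3=0x5e R4=0xb7  N=0 Z=0
after  2: R0=0x5e R1=0x18 R2=0x0b R3=0x13 R4=0xb7  N=0 Z=0
after  3: R0=0x5e R1=0x16 R2=0x0b R3=0x13 R4=0xb7  N=0 Z=0
after  4: R0=0x5e R1=0x48 R2=0x0b R3=0x13 R4=0xb7  N=0 Z=0
after  5: R0=0x5e R1=0x48 R2=0x0b R3=0x03 R4=0xb7  N=0 Z=0
after  6: R0=0xc3 R1=0x48 R2=0x0b R3=0x03 R4=0xb7  N=1 Z=0
-- IRQ taken; context saved, return-PC = 7 --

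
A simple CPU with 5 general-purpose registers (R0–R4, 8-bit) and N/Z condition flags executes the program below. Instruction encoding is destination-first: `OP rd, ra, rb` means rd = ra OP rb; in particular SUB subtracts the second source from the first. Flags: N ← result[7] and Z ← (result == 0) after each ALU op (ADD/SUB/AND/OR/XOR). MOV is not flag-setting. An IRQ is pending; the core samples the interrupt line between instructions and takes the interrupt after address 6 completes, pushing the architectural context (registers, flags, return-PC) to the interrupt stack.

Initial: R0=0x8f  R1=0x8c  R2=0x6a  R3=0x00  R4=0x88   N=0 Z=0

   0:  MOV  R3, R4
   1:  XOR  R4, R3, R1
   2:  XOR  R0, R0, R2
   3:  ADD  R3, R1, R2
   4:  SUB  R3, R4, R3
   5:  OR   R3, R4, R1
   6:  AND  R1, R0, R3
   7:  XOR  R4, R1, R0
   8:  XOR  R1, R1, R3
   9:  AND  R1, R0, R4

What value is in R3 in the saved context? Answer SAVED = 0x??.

SAVED = 0x8c

after  0: R0=0x8f R1=0x8c R2=0x6a R3=0x88 R4=0x88  N=0 Z=0
after  1: R0=0x8f R1=0x8c R2=0x6a R3=0x88 R4=0x04  N=0 Z=0
after  2: R0=0xe5 R1=0x8c R2=0x6a R3=0x88 R4=0x04  N=1 Z=0
after  3: R0=0xe5 R1=0x8c R2=0x6a R3=0xf6 R4=0x04  N=1 Z=0
after  4: R0=0xe5 R1=0x8c R2=0x6a R3=0x0e R4=0x04  N=0 Z=0
after  5: R0=0xe5 R1=0x8c R2=0x6a R3=0x8c R4=0x04  N=1 Z=0
after  6: R0=0xe5 R1=0x84 R2=0x6a R3=0x8c R4=0x04  N=1 Z=0
-- IRQ taken; context saved, return-PC = 7 --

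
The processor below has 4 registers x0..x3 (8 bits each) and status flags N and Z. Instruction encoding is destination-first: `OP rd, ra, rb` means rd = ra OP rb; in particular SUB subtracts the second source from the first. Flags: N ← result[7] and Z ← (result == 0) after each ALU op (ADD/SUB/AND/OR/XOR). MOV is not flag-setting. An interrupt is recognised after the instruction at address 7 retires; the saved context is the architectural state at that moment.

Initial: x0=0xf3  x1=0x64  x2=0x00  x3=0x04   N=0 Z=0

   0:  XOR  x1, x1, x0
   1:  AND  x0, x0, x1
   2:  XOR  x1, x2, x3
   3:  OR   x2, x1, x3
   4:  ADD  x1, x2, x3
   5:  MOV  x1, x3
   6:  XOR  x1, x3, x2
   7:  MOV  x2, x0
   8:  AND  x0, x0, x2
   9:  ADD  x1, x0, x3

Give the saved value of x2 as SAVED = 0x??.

SAVED = 0x93

after  0: x0=0xf3 x1=0x97 x2=0x00 x3=0x04  N=1 Z=0
after  1: x0=0x93 x1=0x97 x2=0x00 x3=0x04  N=1 Z=0
after  2: x0=0x93 x1=0x04 x2=0x00 x3=0x04  N=0 Z=0
after  3: x0=0x93 x1=0x04 x2=0x04 x3=0x04  N=0 Z=0
after  4: x0=0x93 x1=0x08 x2=0x04 x3=0x04  N=0 Z=0
after  5: x0=0x93 x1=0x04 x2=0x04 x3=0x04  N=0 Z=0
after  6: x0=0x93 x1=0x00 x2=0x04 x3=0x04  N=0 Z=1
after  7: x0=0x93 x1=0x00 x2=0x93 x3=0x04  N=0 Z=1
-- IRQ taken; context saved, return-PC = 8 --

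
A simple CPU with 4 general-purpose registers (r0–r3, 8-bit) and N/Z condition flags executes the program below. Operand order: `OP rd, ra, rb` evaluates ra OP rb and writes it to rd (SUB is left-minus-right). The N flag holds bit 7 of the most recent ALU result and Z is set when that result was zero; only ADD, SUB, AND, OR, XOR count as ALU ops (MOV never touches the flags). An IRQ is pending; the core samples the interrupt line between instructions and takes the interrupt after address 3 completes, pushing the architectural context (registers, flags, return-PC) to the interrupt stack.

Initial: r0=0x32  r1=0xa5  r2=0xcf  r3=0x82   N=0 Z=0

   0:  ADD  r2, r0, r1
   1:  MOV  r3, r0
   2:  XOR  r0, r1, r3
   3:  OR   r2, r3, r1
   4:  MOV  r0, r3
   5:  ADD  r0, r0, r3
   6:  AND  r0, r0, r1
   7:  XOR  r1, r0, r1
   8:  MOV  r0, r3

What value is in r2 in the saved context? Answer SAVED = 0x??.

after  0: r0=0x32 r1=0xa5 r2=0xd7 r3=0x82  N=1 Z=0
after  1: r0=0x32 r1=0xa5 r2=0xd7 r3=0x32  N=1 Z=0
after  2: r0=0x97 r1=0xa5 r2=0xd7 r3=0x32  N=1 Z=0
after  3: r0=0x97 r1=0xa5 r2=0xb7 r3=0x32  N=1 Z=0
-- IRQ taken; context saved, return-PC = 4 --

SAVED = 0xb7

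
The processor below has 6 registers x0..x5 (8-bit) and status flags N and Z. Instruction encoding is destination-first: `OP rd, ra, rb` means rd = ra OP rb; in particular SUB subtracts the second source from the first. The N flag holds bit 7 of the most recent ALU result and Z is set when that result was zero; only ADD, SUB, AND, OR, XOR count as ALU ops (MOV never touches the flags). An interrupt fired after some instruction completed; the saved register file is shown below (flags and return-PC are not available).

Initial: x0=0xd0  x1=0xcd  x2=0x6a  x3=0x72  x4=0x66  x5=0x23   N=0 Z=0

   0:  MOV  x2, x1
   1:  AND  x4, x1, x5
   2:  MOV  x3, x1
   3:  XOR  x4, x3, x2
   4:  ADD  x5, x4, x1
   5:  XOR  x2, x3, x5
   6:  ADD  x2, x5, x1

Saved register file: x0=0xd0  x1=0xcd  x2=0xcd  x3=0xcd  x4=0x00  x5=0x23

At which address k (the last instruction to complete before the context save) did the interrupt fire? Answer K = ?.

after  0: x0=0xd0 x1=0xcd x2=0xcd x3=0x72 x4=0x66 x5=0x23  N=0 Z=0
after  1: x0=0xd0 x1=0xcd x2=0xcd x3=0x72 x4=0x01 x5=0x23  N=0 Z=0
after  2: x0=0xd0 x1=0xcd x2=0xcd x3=0xcd x4=0x01 x5=0x23  N=0 Z=0
after  3: x0=0xd0 x1=0xcd x2=0xcd x3=0xcd x4=0x00 x5=0x23  N=0 Z=1
-- IRQ taken; context saved, return-PC = 4 --

K = 3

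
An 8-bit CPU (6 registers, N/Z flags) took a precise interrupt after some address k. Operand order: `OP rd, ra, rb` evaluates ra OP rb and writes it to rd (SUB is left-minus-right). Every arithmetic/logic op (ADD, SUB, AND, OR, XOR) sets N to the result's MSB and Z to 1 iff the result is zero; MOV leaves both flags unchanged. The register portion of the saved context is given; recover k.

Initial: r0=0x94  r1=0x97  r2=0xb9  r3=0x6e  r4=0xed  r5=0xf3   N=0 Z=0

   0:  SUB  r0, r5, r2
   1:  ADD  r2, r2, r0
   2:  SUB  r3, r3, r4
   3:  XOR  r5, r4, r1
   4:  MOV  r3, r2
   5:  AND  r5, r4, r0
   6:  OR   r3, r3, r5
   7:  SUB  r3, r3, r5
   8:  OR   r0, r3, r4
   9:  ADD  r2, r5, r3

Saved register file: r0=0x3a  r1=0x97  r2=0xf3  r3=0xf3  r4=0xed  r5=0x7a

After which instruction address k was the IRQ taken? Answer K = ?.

K = 4

after  0: r0=0x3a r1=0x97 r2=0xb9 r3=0x6e r4=0xed r5=0xf3  N=0 Z=0
after  1: r0=0x3a r1=0x97 r2=0xf3 r3=0x6e r4=0xed r5=0xf3  N=1 Z=0
after  2: r0=0x3a r1=0x97 r2=0xf3 r3=0x81 r4=0xed r5=0xf3  N=1 Z=0
after  3: r0=0x3a r1=0x97 r2=0xf3 r3=0x81 r4=0xed r5=0x7a  N=0 Z=0
after  4: r0=0x3a r1=0x97 r2=0xf3 r3=0xf3 r4=0xed r5=0x7a  N=0 Z=0
-- IRQ taken; context saved, return-PC = 5 --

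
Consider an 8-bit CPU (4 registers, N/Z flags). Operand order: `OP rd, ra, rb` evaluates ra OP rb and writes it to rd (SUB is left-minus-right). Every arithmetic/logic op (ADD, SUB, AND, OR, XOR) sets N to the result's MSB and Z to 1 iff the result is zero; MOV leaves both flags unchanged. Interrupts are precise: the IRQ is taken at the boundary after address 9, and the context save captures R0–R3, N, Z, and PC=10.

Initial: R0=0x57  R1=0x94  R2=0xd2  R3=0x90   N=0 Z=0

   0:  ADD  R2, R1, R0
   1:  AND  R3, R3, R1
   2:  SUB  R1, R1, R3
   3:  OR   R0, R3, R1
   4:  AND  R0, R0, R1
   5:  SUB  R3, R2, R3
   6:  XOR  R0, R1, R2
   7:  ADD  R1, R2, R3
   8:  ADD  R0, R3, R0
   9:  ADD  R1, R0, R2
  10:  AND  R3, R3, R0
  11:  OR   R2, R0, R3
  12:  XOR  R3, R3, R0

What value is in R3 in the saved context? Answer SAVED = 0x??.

after  0: R0=0x57 R1=0x94 R2=0xeb R3=0x90  N=1 Z=0
after  1: R0=0x57 R1=0x94 R2=0xeb R3=0x90  N=1 Z=0
after  2: R0=0x57 R1=0x04 R2=0xeb R3=0x90  N=0 Z=0
after  3: R0=0x94 R1=0x04 R2=0xeb R3=0x90  N=1 Z=0
after  4: R0=0x04 R1=0x04 R2=0xeb R3=0x90  N=0 Z=0
after  5: R0=0x04 R1=0x04 R2=0xeb R3=0x5b  N=0 Z=0
after  6: R0=0xef R1=0x04 R2=0xeb R3=0x5b  N=1 Z=0
after  7: R0=0xef R1=0x46 R2=0xeb R3=0x5b  N=0 Z=0
after  8: R0=0x4a R1=0x46 R2=0xeb R3=0x5b  N=0 Z=0
after  9: R0=0x4a R1=0x35 R2=0xeb R3=0x5b  N=0 Z=0
-- IRQ taken; context saved, return-PC = 10 --

SAVED = 0x5b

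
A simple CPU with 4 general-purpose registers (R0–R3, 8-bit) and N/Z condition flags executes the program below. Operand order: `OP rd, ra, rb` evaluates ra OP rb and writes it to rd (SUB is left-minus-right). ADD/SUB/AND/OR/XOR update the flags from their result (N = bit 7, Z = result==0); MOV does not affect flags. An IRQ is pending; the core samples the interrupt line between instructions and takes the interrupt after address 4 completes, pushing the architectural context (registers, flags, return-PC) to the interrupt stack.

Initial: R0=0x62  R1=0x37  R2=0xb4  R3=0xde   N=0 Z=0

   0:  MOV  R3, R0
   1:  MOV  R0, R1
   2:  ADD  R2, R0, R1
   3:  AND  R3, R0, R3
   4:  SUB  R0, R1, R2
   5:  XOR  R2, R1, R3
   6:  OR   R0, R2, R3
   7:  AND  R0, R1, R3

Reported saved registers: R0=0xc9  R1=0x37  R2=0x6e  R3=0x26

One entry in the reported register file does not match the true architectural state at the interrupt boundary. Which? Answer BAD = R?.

BAD = R3

after  0: R0=0x62 R1=0x37 R2=0xb4 R3=0x62  N=0 Z=0
after  1: R0=0x37 R1=0x37 R2=0xb4 R3=0x62  N=0 Z=0
after  2: R0=0x37 R1=0x37 R2=0x6e R3=0x62  N=0 Z=0
after  3: R0=0x37 R1=0x37 R2=0x6e R3=0x22  N=0 Z=0
after  4: R0=0xc9 R1=0x37 R2=0x6e R3=0x22  N=1 Z=0
-- IRQ taken; context saved, return-PC = 5 --
mismatch: R3: reported 0x26 vs actual 0x22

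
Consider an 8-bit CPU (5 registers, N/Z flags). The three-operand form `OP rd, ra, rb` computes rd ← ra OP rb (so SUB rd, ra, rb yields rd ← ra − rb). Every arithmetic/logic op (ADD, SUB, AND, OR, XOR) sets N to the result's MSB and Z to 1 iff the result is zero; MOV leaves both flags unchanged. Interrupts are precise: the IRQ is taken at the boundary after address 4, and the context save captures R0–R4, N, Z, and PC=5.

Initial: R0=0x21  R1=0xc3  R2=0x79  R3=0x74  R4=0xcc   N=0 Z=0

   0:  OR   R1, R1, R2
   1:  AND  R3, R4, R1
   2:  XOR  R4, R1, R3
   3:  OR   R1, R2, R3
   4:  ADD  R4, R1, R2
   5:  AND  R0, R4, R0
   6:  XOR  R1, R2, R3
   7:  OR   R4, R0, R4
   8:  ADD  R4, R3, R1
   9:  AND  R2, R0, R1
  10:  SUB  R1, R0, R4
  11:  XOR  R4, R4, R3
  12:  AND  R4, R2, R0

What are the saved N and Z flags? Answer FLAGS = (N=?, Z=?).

FLAGS = (N=0, Z=0)

after  0: R0=0x21 R1=0xfb R2=0x79 R3=0x74 R4=0xcc  N=1 Z=0
after  1: R0=0x21 R1=0xfb R2=0x79 R3=0xc8 R4=0xcc  N=1 Z=0
after  2: R0=0x21 R1=0xfb R2=0x79 R3=0xc8 R4=0x33  N=0 Z=0
after  3: R0=0x21 R1=0xf9 R2=0x79 R3=0xc8 R4=0x33  N=1 Z=0
after  4: R0=0x21 R1=0xf9 R2=0x79 R3=0xc8 R4=0x72  N=0 Z=0
-- IRQ taken; context saved, return-PC = 5 --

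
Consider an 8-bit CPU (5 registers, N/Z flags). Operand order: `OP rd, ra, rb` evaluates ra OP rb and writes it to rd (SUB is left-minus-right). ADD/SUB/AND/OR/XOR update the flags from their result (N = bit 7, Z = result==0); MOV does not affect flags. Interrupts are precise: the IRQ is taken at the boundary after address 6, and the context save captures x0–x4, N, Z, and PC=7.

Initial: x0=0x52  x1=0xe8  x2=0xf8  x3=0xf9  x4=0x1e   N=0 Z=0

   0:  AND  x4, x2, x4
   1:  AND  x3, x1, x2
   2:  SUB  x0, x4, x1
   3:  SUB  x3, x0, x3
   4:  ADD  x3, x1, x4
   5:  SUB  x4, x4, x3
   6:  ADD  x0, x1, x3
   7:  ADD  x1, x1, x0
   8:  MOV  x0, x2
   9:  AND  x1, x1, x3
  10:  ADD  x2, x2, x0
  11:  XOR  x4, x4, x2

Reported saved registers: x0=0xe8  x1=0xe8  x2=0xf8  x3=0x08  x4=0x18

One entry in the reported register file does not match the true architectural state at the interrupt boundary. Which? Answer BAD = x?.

after  0: x0=0x52 x1=0xe8 x2=0xf8 x3=0xf9 x4=0x18  N=0 Z=0
after  1: x0=0x52 x1=0xe8 x2=0xf8 x3=0xe8 x4=0x18  N=1 Z=0
after  2: x0=0x30 x1=0xe8 x2=0xf8 x3=0xe8 x4=0x18  N=0 Z=0
after  3: x0=0x30 x1=0xe8 x2=0xf8 x3=0x48 x4=0x18  N=0 Z=0
after  4: x0=0x30 x1=0xe8 x2=0xf8 x3=0x00 x4=0x18  N=0 Z=1
after  5: x0=0x30 x1=0xe8 x2=0xf8 x3=0x00 x4=0x18  N=0 Z=0
after  6: x0=0xe8 x1=0xe8 x2=0xf8 x3=0x00 x4=0x18  N=1 Z=0
-- IRQ taken; context saved, return-PC = 7 --
mismatch: x3: reported 0x08 vs actual 0x00

BAD = x3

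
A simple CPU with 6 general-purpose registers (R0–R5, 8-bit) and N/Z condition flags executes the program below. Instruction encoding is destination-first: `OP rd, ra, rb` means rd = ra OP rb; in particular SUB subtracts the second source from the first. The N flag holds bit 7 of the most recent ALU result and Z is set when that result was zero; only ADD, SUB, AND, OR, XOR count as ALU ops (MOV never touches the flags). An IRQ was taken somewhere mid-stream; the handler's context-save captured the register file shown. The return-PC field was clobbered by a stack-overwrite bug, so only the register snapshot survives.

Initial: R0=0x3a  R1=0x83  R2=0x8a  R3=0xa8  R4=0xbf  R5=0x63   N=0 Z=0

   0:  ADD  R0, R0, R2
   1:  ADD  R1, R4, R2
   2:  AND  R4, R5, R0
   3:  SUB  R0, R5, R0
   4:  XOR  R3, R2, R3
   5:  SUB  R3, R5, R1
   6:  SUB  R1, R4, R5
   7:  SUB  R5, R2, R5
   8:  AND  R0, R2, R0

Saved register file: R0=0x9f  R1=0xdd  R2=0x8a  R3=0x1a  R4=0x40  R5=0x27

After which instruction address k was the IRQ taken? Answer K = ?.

after  0: R0=0xc4 R1=0x83 R2=0x8a R3=0xa8 R4=0xbf R5=0x63  N=1 Z=0
after  1: R0=0xc4 R1=0x49 R2=0x8a R3=0xa8 R4=0xbf R5=0x63  N=0 Z=0
after  2: R0=0xc4 R1=0x49 R2=0x8a R3=0xa8 R4=0x40 R5=0x63  N=0 Z=0
after  3: R0=0x9f R1=0x49 R2=0x8a R3=0xa8 R4=0x40 R5=0x63  N=1 Z=0
after  4: R0=0x9f R1=0x49 R2=0x8a R3=0x22 R4=0x40 R5=0x63  N=0 Z=0
after  5: R0=0x9f R1=0x49 R2=0x8a R3=0x1a R4=0x40 R5=0x63  N=0 Z=0
after  6: R0=0x9f R1=0xdd R2=0x8a R3=0x1a R4=0x40 R5=0x63  N=1 Z=0
after  7: R0=0x9f R1=0xdd R2=0x8a R3=0x1a R4=0x40 R5=0x27  N=0 Z=0
-- IRQ taken; context saved, return-PC = 8 --

K = 7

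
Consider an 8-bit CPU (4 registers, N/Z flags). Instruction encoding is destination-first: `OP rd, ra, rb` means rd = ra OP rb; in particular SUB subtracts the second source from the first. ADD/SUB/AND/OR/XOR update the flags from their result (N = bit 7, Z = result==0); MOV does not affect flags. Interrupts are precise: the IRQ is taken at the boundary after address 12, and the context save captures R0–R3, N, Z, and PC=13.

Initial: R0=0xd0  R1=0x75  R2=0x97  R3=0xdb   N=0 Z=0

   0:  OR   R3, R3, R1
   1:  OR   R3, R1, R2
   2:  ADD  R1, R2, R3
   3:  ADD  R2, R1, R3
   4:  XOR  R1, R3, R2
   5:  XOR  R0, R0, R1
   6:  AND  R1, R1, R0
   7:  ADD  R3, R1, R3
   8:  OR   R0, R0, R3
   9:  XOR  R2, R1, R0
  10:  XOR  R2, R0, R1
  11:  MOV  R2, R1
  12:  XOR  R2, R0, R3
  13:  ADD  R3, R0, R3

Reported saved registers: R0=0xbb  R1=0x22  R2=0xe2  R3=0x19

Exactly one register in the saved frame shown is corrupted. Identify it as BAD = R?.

after  0: R0=0xd0 R1=0x75 R2=0x97 R3=0xff  N=1 Z=0
after  1: R0=0xd0 R1=0x75 R2=0x97 R3=0xf7  N=1 Z=0
after  2: R0=0xd0 R1=0x8e R2=0x97 R3=0xf7  N=1 Z=0
after  3: R0=0xd0 R1=0x8e R2=0x85 R3=0xf7  N=1 Z=0
after  4: R0=0xd0 R1=0x72 R2=0x85 R3=0xf7  N=0 Z=0
after  5: R0=0xa2 R1=0x72 R2=0x85 R3=0xf7  N=1 Z=0
after  6: R0=0xa2 R1=0x22 R2=0x85 R3=0xf7  N=0 Z=0
after  7: R0=0xa2 R1=0x22 R2=0x85 R3=0x19  N=0 Z=0
after  8: R0=0xbb R1=0x22 R2=0x85 R3=0x19  N=1 Z=0
after  9: R0=0xbb R1=0x22 R2=0x99 R3=0x19  N=1 Z=0
after 10: R0=0xbb R1=0x22 R2=0x99 R3=0x19  N=1 Z=0
after 11: R0=0xbb R1=0x22 R2=0x22 R3=0x19  N=1 Z=0
after 12: R0=0xbb R1=0x22 R2=0xa2 R3=0x19  N=1 Z=0
-- IRQ taken; context saved, return-PC = 13 --
mismatch: R2: reported 0xe2 vs actual 0xa2

BAD = R2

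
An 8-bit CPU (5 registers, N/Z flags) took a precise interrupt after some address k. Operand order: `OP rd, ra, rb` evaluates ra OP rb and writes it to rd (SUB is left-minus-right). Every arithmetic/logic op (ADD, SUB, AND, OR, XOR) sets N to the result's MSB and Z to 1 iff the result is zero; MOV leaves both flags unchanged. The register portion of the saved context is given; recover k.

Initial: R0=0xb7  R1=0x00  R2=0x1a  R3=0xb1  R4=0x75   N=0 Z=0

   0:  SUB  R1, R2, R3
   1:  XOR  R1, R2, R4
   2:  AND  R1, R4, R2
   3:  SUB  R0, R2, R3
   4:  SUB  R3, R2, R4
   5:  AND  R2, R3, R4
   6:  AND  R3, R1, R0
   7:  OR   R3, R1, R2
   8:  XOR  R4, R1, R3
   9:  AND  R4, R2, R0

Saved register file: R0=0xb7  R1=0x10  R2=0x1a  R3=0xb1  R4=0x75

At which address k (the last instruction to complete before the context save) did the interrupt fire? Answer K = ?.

K = 2

after  0: R0=0xb7 R1=0x69 R2=0x1a R3=0xb1 R4=0x75  N=0 Z=0
after  1: R0=0xb7 R1=0x6f R2=0x1a R3=0xb1 R4=0x75  N=0 Z=0
after  2: R0=0xb7 R1=0x10 R2=0x1a R3=0xb1 R4=0x75  N=0 Z=0
-- IRQ taken; context saved, return-PC = 3 --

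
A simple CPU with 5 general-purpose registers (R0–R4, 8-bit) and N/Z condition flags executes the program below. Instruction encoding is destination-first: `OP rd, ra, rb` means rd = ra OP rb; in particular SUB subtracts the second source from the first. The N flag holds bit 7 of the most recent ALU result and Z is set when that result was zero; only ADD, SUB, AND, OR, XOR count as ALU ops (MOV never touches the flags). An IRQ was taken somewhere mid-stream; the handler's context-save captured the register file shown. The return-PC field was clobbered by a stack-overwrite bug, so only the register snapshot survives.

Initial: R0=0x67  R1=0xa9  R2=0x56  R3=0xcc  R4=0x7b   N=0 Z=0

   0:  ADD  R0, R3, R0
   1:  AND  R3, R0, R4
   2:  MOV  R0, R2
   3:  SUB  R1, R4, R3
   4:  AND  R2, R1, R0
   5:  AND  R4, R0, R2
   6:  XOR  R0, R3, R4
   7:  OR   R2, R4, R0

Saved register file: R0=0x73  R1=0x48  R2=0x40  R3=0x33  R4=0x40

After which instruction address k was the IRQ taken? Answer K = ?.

after  0: R0=0x33 R1=0xa9 R2=0x56 R3=0xcc R4=0x7b  N=0 Z=0
after  1: R0=0x33 R1=0xa9 R2=0x56 R3=0x33 R4=0x7b  N=0 Z=0
after  2: R0=0x56 R1=0xa9 R2=0x56 R3=0x33 R4=0x7b  N=0 Z=0
after  3: R0=0x56 R1=0x48 R2=0x56 R3=0x33 R4=0x7b  N=0 Z=0
after  4: R0=0x56 R1=0x48 R2=0x40 R3=0x33 R4=0x7b  N=0 Z=0
after  5: R0=0x56 R1=0x48 R2=0x40 R3=0x33 R4=0x40  N=0 Z=0
after  6: R0=0x73 R1=0x48 R2=0x40 R3=0x33 R4=0x40  N=0 Z=0
-- IRQ taken; context saved, return-PC = 7 --

K = 6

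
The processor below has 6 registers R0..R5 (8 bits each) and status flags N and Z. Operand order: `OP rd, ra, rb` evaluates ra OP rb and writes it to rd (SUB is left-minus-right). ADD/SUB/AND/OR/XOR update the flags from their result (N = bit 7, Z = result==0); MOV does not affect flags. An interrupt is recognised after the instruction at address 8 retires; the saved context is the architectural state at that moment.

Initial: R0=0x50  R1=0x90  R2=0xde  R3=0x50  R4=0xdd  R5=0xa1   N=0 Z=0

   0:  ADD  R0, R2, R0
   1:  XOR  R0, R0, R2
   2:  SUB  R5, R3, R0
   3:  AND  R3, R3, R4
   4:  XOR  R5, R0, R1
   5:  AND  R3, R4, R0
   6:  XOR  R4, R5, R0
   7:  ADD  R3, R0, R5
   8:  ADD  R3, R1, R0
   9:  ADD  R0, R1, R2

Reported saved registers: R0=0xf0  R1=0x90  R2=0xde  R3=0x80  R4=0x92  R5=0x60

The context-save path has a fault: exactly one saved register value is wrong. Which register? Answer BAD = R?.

after  0: R0=0x2e R1=0x90 R2=0xde R3=0x50 R4=0xdd R5=0xa1  N=0 Z=0
after  1: R0=0xf0 R1=0x90 R2=0xde R3=0x50 R4=0xdd R5=0xa1  N=1 Z=0
after  2: R0=0xf0 R1=0x90 R2=0xde R3=0x50 R4=0xdd R5=0x60  N=0 Z=0
after  3: R0=0xf0 R1=0x90 R2=0xde R3=0x50 R4=0xdd R5=0x60  N=0 Z=0
after  4: R0=0xf0 R1=0x90 R2=0xde R3=0x50 R4=0xdd R5=0x60  N=0 Z=0
after  5: R0=0xf0 R1=0x90 R2=0xde R3=0xd0 R4=0xdd R5=0x60  N=1 Z=0
after  6: R0=0xf0 R1=0x90 R2=0xde R3=0xd0 R4=0x90 R5=0x60  N=1 Z=0
after  7: R0=0xf0 R1=0x90 R2=0xde R3=0x50 R4=0x90 R5=0x60  N=0 Z=0
after  8: R0=0xf0 R1=0x90 R2=0xde R3=0x80 R4=0x90 R5=0x60  N=1 Z=0
-- IRQ taken; context saved, return-PC = 9 --
mismatch: R4: reported 0x92 vs actual 0x90

BAD = R4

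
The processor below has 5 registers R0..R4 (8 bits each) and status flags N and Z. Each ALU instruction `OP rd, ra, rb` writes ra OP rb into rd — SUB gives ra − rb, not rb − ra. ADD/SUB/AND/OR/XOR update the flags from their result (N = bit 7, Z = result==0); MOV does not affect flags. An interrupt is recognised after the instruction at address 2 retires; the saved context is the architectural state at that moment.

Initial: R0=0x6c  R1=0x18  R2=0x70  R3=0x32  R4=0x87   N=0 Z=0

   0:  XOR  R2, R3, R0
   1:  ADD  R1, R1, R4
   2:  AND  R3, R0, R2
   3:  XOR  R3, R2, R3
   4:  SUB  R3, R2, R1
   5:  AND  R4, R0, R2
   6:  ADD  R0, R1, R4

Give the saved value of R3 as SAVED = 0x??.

SAVED = 0x4c

after  0: R0=0x6c R1=0x18 R2=0x5e R3=0x32 R4=0x87  N=0 Z=0
after  1: R0=0x6c R1=0x9f R2=0x5e R3=0x32 R4=0x87  N=1 Z=0
after  2: R0=0x6c R1=0x9f R2=0x5e R3=0x4c R4=0x87  N=0 Z=0
-- IRQ taken; context saved, return-PC = 3 --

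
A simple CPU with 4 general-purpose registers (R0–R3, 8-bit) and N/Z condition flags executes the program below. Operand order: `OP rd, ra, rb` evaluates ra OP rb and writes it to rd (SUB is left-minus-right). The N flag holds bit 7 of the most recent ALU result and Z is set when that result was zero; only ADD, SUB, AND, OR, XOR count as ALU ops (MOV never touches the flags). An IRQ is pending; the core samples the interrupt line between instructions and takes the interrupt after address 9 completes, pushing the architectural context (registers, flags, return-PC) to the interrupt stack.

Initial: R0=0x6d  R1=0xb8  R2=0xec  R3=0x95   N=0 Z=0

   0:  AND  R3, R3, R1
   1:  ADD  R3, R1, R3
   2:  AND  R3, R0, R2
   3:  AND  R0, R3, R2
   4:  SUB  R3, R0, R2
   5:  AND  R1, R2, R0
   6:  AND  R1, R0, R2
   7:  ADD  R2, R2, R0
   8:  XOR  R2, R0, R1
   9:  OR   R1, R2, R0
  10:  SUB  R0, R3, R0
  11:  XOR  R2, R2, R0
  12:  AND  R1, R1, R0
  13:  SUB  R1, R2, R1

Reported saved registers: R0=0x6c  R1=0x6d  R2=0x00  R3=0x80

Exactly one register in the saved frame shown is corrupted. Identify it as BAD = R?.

after  0: R0=0x6d R1=0xb8 R2=0xec R3=0x90  N=1 Z=0
after  1: R0=0x6d R1=0xb8 R2=0xec R3=0x48  N=0 Z=0
after  2: R0=0x6d R1=0xb8 R2=0xec R3=0x6c  N=0 Z=0
after  3: R0=0x6c R1=0xb8 R2=0xec R3=0x6c  N=0 Z=0
after  4: R0=0x6c R1=0xb8 R2=0xec R3=0x80  N=1 Z=0
after  5: R0=0x6c R1=0x6c R2=0xec R3=0x80  N=0 Z=0
after  6: R0=0x6c R1=0x6c R2=0xec R3=0x80  N=0 Z=0
after  7: R0=0x6c R1=0x6c R2=0x58 R3=0x80  N=0 Z=0
after  8: R0=0x6c R1=0x6c R2=0x00 R3=0x80  N=0 Z=1
after  9: R0=0x6c R1=0x6c R2=0x00 R3=0x80  N=0 Z=0
-- IRQ taken; context saved, return-PC = 10 --
mismatch: R1: reported 0x6d vs actual 0x6c

BAD = R1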